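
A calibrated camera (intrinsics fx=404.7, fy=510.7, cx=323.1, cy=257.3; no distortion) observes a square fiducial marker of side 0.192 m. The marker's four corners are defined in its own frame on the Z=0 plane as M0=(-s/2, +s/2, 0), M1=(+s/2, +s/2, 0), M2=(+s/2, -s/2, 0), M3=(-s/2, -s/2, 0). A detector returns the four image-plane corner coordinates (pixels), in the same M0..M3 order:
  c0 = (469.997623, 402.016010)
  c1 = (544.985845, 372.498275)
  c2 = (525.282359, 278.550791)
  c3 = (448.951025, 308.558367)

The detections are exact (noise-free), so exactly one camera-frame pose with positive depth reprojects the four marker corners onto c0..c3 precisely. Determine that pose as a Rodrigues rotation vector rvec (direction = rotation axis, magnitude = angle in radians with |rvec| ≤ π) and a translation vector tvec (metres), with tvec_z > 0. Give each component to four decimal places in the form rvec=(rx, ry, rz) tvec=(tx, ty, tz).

Intrinsics K: fx=404.7, fy=510.7, cx=323.1, cy=257.3
Marker side s = 0.192 m; corners in marker frame (Z=0):
  M0 = (-0.0960, +0.0960, 0)
  M1 = (+0.0960, +0.0960, 0)
  M2 = (+0.0960, -0.0960, 0)
  M3 = (-0.0960, -0.0960, 0)
Detected image corners:
  c0 = (469.997623, 402.016010) px
  c1 = (544.985845, 372.498275) px
  c2 = (525.282359, 278.550791) px
  c3 = (448.951025, 308.558367) px
Planar DLT: solve 8×8 A·h = b for H (H[2,2]=1):
  H  [+395.01098 +151.83521 +497.40128]
  H  [-154.33142 +519.32704 +340.81651]
  H  [+0.00197 +0.09193 +1.00000]
B = K⁻¹H; ‖b₁‖=1.020563, ‖b₂‖=1.020563; λ = 2/(‖b₁‖+‖b₂‖) = 0.979852, sign → tz>0 ⇒ λ=+0.979852
r₁ = λ·B[:,0] = (+0.95485,-0.29708,+0.00193); r₂ = λ·B[:,1] = (+0.29571,+0.95102,+0.09008)
r₃ = r₁×r₂ = (-0.02860,-0.08544,+0.99593); SVD([r₁ r₂ r₃]) → R = UVᵀ:
  R  [+0.95485 +0.29571 -0.02860]
  R  [-0.29708 +0.95102 -0.08544]
  R  [+0.00193 +0.09008 +0.99593]
t = (+0.42201, +0.16024, +0.97985) m
tr R = 2.901806; θ = arccos((tr R − 1)/2) = 0.314656 rad = 18.028°
axis k = ((R−Rᵀ)₃₂, (R−Rᵀ)₁₃, (R−Rᵀ)₂₁) / (2 sinθ) = (+0.283552, -0.049321, -0.957688)
rvec = θ·k = (+0.089221, -0.015519, -0.301342)

rvec=(0.0892, -0.0155, -0.3013) tvec=(0.4220, 0.1602, 0.9799)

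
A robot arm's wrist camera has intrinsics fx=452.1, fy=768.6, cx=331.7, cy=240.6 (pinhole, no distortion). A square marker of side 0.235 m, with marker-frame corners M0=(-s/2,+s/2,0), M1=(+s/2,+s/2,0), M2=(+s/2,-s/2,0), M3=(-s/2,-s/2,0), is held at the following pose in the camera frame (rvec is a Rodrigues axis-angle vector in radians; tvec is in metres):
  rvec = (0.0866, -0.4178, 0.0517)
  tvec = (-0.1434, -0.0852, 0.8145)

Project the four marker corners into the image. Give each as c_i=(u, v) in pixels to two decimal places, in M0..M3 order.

c0=(180.88, 268.28) c1=(308.79, 271.93) c2=(316.78, 62.06) c3=(186.97, 31.82)

Intrinsics K: fx=452.1, fy=768.6, cx=331.7, cy=240.6
Marker side s = 0.235 m; corners in marker frame (Z=0):
  M0 = (-0.1175, +0.1175, 0)
  M1 = (+0.1175, +0.1175, 0)
  M2 = (+0.1175, -0.1175, 0)
  M3 = (-0.1175, -0.1175, 0)
rvec = (0.0866, -0.4178, 0.0517), |rvec| = θ = 0.42980 rad = 24.626°
Rodrigues: sinθ=0.41669, 1−cosθ=0.09095; R = I + sinθ·[k]× + (1−cosθ)·[k]×²:
    [+0.91274 -0.06794 -0.40285]
    [+0.03231 +0.99499 -0.09459]
    [+0.40726 +0.07332 +0.91036]
t = (-0.1434, -0.0852, 0.8145) m
M0: Pc = R·M0+t = (-0.25863, +0.02792, +0.77526); u = 452.1·(-0.25863)/0.77526 + 331.7 = 180.8782, v = 768.6·(+0.02792)/0.77526 + 240.6 = 268.2753
M1: Pc = R·M1+t = (-0.04414, +0.03551, +0.87097); u = 452.1·(-0.04414)/0.87097 + 331.7 = 308.7903, v = 768.6·(+0.03551)/0.87097 + 240.6 = 271.9344
M2: Pc = R·M2+t = (-0.02817, -0.19832, +0.85374); u = 452.1·(-0.02817)/0.85374 + 331.7 = 316.7823, v = 768.6·(-0.19832)/0.85374 + 240.6 = 62.0614
M3: Pc = R·M3+t = (-0.24266, -0.20591, +0.75803); u = 452.1·(-0.24266)/0.75803 + 331.7 = 186.9717, v = 768.6·(-0.20591)/0.75803 + 240.6 = 31.8214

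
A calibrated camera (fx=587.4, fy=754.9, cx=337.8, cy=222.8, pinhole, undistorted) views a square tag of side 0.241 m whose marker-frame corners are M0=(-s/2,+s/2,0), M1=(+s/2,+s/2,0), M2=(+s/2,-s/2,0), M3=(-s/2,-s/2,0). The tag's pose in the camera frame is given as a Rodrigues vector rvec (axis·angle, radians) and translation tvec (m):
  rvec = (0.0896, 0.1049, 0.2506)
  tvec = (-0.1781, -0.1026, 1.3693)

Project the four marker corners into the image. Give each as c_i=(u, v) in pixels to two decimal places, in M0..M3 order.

c0=(201.39, 213.75) c1=(298.69, 247.04) c2=(323.49, 117.07) c3=(224.05, 85.30)

Intrinsics K: fx=587.4, fy=754.9, cx=337.8, cy=222.8
Marker side s = 0.241 m; corners in marker frame (Z=0):
  M0 = (-0.1205, +0.1205, 0)
  M1 = (+0.1205, +0.1205, 0)
  M2 = (+0.1205, -0.1205, 0)
  M3 = (-0.1205, -0.1205, 0)
rvec = (0.0896, 0.1049, 0.2506), |rvec| = θ = 0.28606 rad = 16.390°
Rodrigues: sinθ=0.28218, 1−cosθ=0.04064; R = I + sinθ·[k]× + (1−cosθ)·[k]×²:
    [+0.96335 -0.24253 +0.11463]
    [+0.25186 +0.96483 -0.07533]
    [-0.09232 +0.10144 +0.99055]
t = (-0.1781, -0.1026, 1.3693) m
M0: Pc = R·M0+t = (-0.32341, -0.01669, +1.39265); u = 587.4·(-0.32341)/1.39265 + 337.8 = 201.3908, v = 754.9·(-0.01669)/1.39265 + 222.8 = 213.7541
M1: Pc = R·M1+t = (-0.09124, +0.04401, +1.37040); u = 587.4·(-0.09124)/1.37040 + 337.8 = 298.6909, v = 754.9·(+0.04401)/1.37040 + 222.8 = 247.0441
M2: Pc = R·M2+t = (-0.03279, -0.18851, +1.34595); u = 587.4·(-0.03279)/1.34595 + 337.8 = 323.4890, v = 754.9·(-0.18851)/1.34595 + 222.8 = 117.0698
M3: Pc = R·M3+t = (-0.26496, -0.24921, +1.36820); u = 587.4·(-0.26496)/1.36820 + 337.8 = 224.0472, v = 754.9·(-0.24921)/1.36820 + 222.8 = 85.2987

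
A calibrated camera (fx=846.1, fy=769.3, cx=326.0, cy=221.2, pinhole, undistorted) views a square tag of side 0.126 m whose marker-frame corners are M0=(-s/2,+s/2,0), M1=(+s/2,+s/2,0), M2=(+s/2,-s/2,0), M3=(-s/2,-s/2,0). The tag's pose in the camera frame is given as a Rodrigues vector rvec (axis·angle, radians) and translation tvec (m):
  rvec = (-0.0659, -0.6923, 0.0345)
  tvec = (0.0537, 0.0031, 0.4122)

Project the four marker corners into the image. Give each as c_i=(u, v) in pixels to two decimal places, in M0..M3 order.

Intrinsics K: fx=846.1, fy=769.3, cx=326.0, cy=221.2
Marker side s = 0.126 m; corners in marker frame (Z=0):
  M0 = (-0.0630, +0.0630, 0)
  M1 = (+0.0630, +0.0630, 0)
  M2 = (+0.0630, -0.0630, 0)
  M3 = (-0.0630, -0.0630, 0)
rvec = (-0.0659, -0.6923, 0.0345), |rvec| = θ = 0.69628 rad = 39.894°
Rodrigues: sinθ=0.64137, 1−cosθ=0.23277; R = I + sinθ·[k]× + (1−cosθ)·[k]×²:
    [+0.76932 -0.00987 -0.63879]
    [+0.05368 +0.99734 +0.04924]
    [+0.63661 -0.07217 +0.76780]
t = (0.0537, 0.0031, 0.4122) m
M0: Pc = R·M0+t = (+0.00461, +0.06255, +0.36755); u = 846.1·(+0.00461)/0.36755 + 326.0 = 336.6147, v = 769.3·(+0.06255)/0.36755 + 221.2 = 352.1225
M1: Pc = R·M1+t = (+0.10154, +0.06931, +0.44776); u = 846.1·(+0.10154)/0.44776 + 326.0 = 517.8820, v = 769.3·(+0.06931)/0.44776 + 221.2 = 340.2902
M2: Pc = R·M2+t = (+0.10279, -0.05635, +0.45685); u = 846.1·(+0.10279)/0.45685 + 326.0 = 516.3670, v = 769.3·(-0.05635)/0.45685 + 221.2 = 126.3107
M3: Pc = R·M3+t = (+0.00586, -0.06311, +0.37664); u = 846.1·(+0.00586)/0.37664 + 326.0 = 339.1534, v = 769.3·(-0.06311)/0.37664 + 221.2 = 92.2862

c0=(336.61, 352.12) c1=(517.88, 340.29) c2=(516.37, 126.31) c3=(339.15, 92.29)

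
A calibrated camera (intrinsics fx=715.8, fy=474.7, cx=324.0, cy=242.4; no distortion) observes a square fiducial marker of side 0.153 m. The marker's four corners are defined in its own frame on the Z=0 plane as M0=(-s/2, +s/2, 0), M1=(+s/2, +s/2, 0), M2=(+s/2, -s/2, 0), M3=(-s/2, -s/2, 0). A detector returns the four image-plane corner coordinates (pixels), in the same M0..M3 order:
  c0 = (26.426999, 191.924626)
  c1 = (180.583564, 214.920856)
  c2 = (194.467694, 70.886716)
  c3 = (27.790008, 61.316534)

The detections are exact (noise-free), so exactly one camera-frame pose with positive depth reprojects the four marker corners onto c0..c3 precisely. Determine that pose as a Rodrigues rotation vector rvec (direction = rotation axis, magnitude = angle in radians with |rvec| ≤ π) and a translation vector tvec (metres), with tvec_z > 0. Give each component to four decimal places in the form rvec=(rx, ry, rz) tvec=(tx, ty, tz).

Intrinsics K: fx=715.8, fy=474.7, cx=324.0, cy=242.4
Marker side s = 0.153 m; corners in marker frame (Z=0):
  M0 = (-0.0765, +0.0765, 0)
  M1 = (+0.0765, +0.0765, 0)
  M2 = (+0.0765, -0.0765, 0)
  M3 = (-0.0765, -0.0765, 0)
Detected image corners:
  c0 = (26.426999, 191.924626) px
  c1 = (180.583564, 214.920856) px
  c2 = (194.467694, 70.886716) px
  c3 = (27.790008, 61.316534) px
Planar DLT: solve 8×8 A·h = b for H (H[2,2]=1):
  H  [+972.33472 +3.55076 +102.90977]
  H  [+14.28695 +959.48340 +136.83490]
  H  [-0.69560 +0.47710 +1.00000]
B = K⁻¹H; ‖b₁‖=1.852583, ‖b₂‖=1.852583; λ = 2/(‖b₁‖+‖b₂‖) = 0.539787, sign → tz>0 ⇒ λ=+0.539787
r₁ = λ·B[:,0] = (+0.90320,+0.20798,-0.37548); r₂ = λ·B[:,1] = (-0.11389,+0.95953,+0.25753)
r₃ = r₁×r₂ = (+0.41384,-0.18984,+0.89033); SVD([r₁ r₂ r₃]) → R = UVᵀ:
  R  [+0.90320 -0.11389 +0.41384]
  R  [+0.20798 +0.95953 -0.18984]
  R  [-0.37548 +0.25753 +0.89033]
t = (-0.16672, -0.12004, +0.53979) m
tr R = 2.753065; θ = arccos((tr R − 1)/2) = 0.502185 rad = 28.773°
axis k = ((R−Rᵀ)₃₂, (R−Rᵀ)₁₃, (R−Rᵀ)₂₁) / (2 sinθ) = (+0.464708, +0.819914, +0.334345)
rvec = θ·k = (+0.233370, +0.411749, +0.167903)

rvec=(0.2334, 0.4117, 0.1679) tvec=(-0.1667, -0.1200, 0.5398)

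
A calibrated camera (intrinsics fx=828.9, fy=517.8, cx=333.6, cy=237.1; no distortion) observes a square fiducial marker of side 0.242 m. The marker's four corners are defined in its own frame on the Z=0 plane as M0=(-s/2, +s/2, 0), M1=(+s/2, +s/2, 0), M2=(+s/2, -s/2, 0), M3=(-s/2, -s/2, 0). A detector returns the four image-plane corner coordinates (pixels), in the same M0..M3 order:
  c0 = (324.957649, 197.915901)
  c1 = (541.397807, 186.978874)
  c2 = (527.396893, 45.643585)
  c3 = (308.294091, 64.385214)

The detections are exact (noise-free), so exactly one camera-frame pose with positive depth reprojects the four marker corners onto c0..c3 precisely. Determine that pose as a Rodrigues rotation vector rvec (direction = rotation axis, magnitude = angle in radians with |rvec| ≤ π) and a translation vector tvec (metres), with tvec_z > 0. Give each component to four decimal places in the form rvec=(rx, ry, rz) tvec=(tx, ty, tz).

Intrinsics K: fx=828.9, fy=517.8, cx=333.6, cy=237.1
Marker side s = 0.242 m; corners in marker frame (Z=0):
  M0 = (-0.1210, +0.1210, 0)
  M1 = (+0.1210, +0.1210, 0)
  M2 = (+0.1210, -0.1210, 0)
  M3 = (-0.1210, -0.1210, 0)
Detected image corners:
  c0 = (324.957649, 197.915901) px
  c1 = (541.397807, 186.978874) px
  c2 = (527.396893, 45.643585) px
  c3 = (308.294091, 64.385214) px
Planar DLT: solve 8×8 A·h = b for H (H[2,2]=1):
  H  [+803.04321 +91.82111 +422.57627]
  H  [-89.33580 +575.69406 +124.48837]
  H  [-0.22748 +0.06654 +1.00000]
B = K⁻¹H; ‖b₁‖=1.086636, ‖b₂‖=1.086636; λ = 2/(‖b₁‖+‖b₂‖) = 0.920271, sign → tz>0 ⇒ λ=+0.920271
r₁ = λ·B[:,0] = (+0.97582,-0.06292,-0.20934); r₂ = λ·B[:,1] = (+0.07730,+0.99513,+0.06123)
r₃ = r₁×r₂ = (+0.20447,-0.07594,+0.97592); SVD([r₁ r₂ r₃]) → R = UVᵀ:
  R  [+0.97582 +0.07730 +0.20447]
  R  [-0.06292 +0.99513 -0.07594]
  R  [-0.20934 +0.06123 +0.97592]
t = (+0.09878, -0.20014, +0.92027) m
tr R = 2.946865; θ = arccos((tr R − 1)/2) = 0.231023 rad = 13.237°
axis k = ((R−Rᵀ)₃₂, (R−Rᵀ)₁₃, (R−Rᵀ)₂₁) / (2 sinθ) = (+0.299532, +0.903622, -0.306182)
rvec = θ·k = (+0.069199, +0.208757, -0.070735)

rvec=(0.0692, 0.2088, -0.0707) tvec=(0.0988, -0.2001, 0.9203)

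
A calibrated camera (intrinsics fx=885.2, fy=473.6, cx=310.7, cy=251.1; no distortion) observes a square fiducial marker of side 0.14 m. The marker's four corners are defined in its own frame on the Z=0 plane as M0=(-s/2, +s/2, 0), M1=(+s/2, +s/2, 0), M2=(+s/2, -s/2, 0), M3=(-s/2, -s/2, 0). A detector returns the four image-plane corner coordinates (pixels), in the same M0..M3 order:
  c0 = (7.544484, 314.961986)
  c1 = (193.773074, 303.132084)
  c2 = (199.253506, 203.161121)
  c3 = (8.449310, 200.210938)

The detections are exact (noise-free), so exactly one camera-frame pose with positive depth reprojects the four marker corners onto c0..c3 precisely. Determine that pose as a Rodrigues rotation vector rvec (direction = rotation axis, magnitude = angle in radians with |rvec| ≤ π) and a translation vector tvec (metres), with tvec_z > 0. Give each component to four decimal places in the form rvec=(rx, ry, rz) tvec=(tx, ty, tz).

Intrinsics K: fx=885.2, fy=473.6, cx=310.7, cy=251.1
Marker side s = 0.14 m; corners in marker frame (Z=0):
  M0 = (-0.0700, +0.0700, 0)
  M1 = (+0.0700, +0.0700, 0)
  M2 = (+0.0700, -0.0700, 0)
  M3 = (-0.0700, -0.0700, 0)
Detected image corners:
  c0 = (7.544484, 314.961986) px
  c1 = (193.773074, 303.132084) px
  c2 = (199.253506, 203.161121) px
  c3 = (8.449310, 200.210938) px
Planar DLT: solve 8×8 A·h = b for H (H[2,2]=1):
  H  [+1447.68346 -4.49396 +108.77386]
  H  [+220.70356 +811.76118 +255.92704]
  H  [+0.99120 +0.19016 +1.00000]
B = K⁻¹H; ‖b₁‖=1.625959, ‖b₂‖=1.625959; λ = 2/(‖b₁‖+‖b₂‖) = 0.615022, sign → tz>0 ⇒ λ=+0.615022
r₁ = λ·B[:,0] = (+0.79186,-0.03660,+0.60961); r₂ = λ·B[:,1] = (-0.04417,+0.99216,+0.11695)
r₃ = r₁×r₂ = (-0.60911,-0.11953,+0.78403); SVD([r₁ r₂ r₃]) → R = UVᵀ:
  R  [+0.79186 -0.04417 -0.60911]
  R  [-0.03660 +0.99216 -0.11953]
  R  [+0.60961 +0.11695 +0.78403]
t = (-0.14029, +0.00627, +0.61502) m
tr R = 2.568038; θ = arccos((tr R − 1)/2) = 0.669682 rad = 38.370°
axis k = ((R−Rᵀ)₃₂, (R−Rᵀ)₁₃, (R−Rᵀ)₂₁) / (2 sinθ) = (+0.190487, -0.981671, +0.006095)
rvec = θ·k = (+0.127566, -0.657407, +0.004082)

rvec=(0.1276, -0.6574, 0.0041) tvec=(-0.1403, 0.0063, 0.6150)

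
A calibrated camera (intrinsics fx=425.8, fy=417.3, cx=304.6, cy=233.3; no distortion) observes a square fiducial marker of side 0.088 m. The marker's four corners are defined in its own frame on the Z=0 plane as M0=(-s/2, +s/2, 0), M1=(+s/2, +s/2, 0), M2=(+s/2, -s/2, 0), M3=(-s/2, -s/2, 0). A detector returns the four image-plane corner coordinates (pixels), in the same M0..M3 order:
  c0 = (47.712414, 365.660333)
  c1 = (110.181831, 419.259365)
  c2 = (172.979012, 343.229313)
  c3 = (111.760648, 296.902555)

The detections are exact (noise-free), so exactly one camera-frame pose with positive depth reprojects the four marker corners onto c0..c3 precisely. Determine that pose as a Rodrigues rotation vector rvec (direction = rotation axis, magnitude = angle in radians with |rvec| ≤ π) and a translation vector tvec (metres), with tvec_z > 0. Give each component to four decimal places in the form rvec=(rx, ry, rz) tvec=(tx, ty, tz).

rvec=(-0.4310, 0.1382, 0.5931) tvec=(-0.1957, 0.1248, 0.4305)

Intrinsics K: fx=425.8, fy=417.3, cx=304.6, cy=233.3
Marker side s = 0.088 m; corners in marker frame (Z=0):
  M0 = (-0.0440, +0.0440, 0)
  M1 = (+0.0440, +0.0440, 0)
  M2 = (+0.0440, -0.0440, 0)
  M3 = (-0.0440, -0.0440, 0)
Detected image corners:
  c0 = (47.712414, 365.660333) px
  c1 = (110.181831, 419.259365) px
  c2 = (172.979012, 343.229313) px
  c3 = (111.760648, 296.902555) px
Planar DLT: solve 8×8 A·h = b for H (H[2,2]=1):
  H  [+638.82769 -811.64365 +111.01972]
  H  [+361.22910 +529.44044 +354.32413]
  H  [-0.57553 -0.82010 +1.00000]
B = K⁻¹H; ‖b₁‖=2.323129, ‖b₂‖=2.323129; λ = 2/(‖b₁‖+‖b₂‖) = 0.430454, sign → tz>0 ⇒ λ=+0.430454
r₁ = λ·B[:,0] = (+0.82303,+0.51112,-0.24774); r₂ = λ·B[:,1] = (-0.56798,+0.74349,-0.35302)
r₃ = r₁×r₂ = (+0.00376,+0.43125,+0.90222); SVD([r₁ r₂ r₃]) → R = UVᵀ:
  R  [+0.82303 -0.56798 +0.00376]
  R  [+0.51112 +0.74349 +0.43125]
  R  [-0.24774 -0.35302 +0.90222]
t = (-0.19570, +0.12484, +0.43045) m
tr R = 2.468745; θ = arccos((tr R − 1)/2) = 0.746055 rad = 42.746°
axis k = ((R−Rᵀ)₃₂, (R−Rᵀ)₁₃, (R−Rᵀ)₂₁) / (2 sinθ) = (-0.577734, +0.185266, +0.794921)
rvec = θ·k = (-0.431021, +0.138219, +0.593055)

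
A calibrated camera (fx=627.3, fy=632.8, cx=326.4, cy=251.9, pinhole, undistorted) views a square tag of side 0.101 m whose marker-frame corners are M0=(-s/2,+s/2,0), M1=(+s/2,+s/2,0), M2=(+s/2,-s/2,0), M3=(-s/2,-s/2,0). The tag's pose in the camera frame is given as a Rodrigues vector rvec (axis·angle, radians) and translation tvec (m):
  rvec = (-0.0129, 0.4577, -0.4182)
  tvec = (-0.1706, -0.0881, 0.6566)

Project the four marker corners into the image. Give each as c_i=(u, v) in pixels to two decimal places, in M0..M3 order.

c0=(147.34, 231.26) c1=(216.98, 189.79) c2=(180.30, 99.47) c3=(114.05, 145.99)

Intrinsics K: fx=627.3, fy=632.8, cx=326.4, cy=251.9
Marker side s = 0.101 m; corners in marker frame (Z=0):
  M0 = (-0.0505, +0.0505, 0)
  M1 = (+0.0505, +0.0505, 0)
  M2 = (+0.0505, -0.0505, 0)
  M3 = (-0.0505, -0.0505, 0)
rvec = (-0.0129, 0.4577, -0.4182), |rvec| = θ = 0.62012 rad = 35.530°
Rodrigues: sinθ=0.58113, 1−cosθ=0.18619; R = I + sinθ·[k]× + (1−cosθ)·[k]×²:
    [+0.81389 +0.38905 +0.43154]
    [-0.39477 +0.91524 -0.08059]
    [-0.42631 -0.10477 +0.89849]
t = (-0.1706, -0.0881, 0.6566) m
M0: Pc = R·M0+t = (-0.19205, -0.02194, +0.67284); u = 627.3·(-0.19205)/0.67284 + 326.4 = 147.3439, v = 632.8·(-0.02194)/0.67284 + 251.9 = 231.2612
M1: Pc = R·M1+t = (-0.10985, -0.06182, +0.62978); u = 627.3·(-0.10985)/0.62978 + 326.4 = 216.9811, v = 632.8·(-0.06182)/0.62978 + 251.9 = 189.7876
M2: Pc = R·M2+t = (-0.14915, -0.15426, +0.64036); u = 627.3·(-0.14915)/0.64036 + 326.4 = 180.2967, v = 632.8·(-0.15426)/0.64036 + 251.9 = 99.4662
M3: Pc = R·M3+t = (-0.23135, -0.11438, +0.68342); u = 627.3·(-0.23135)/0.68342 + 326.4 = 114.0489, v = 632.8·(-0.11438)/0.68342 + 251.9 = 145.9882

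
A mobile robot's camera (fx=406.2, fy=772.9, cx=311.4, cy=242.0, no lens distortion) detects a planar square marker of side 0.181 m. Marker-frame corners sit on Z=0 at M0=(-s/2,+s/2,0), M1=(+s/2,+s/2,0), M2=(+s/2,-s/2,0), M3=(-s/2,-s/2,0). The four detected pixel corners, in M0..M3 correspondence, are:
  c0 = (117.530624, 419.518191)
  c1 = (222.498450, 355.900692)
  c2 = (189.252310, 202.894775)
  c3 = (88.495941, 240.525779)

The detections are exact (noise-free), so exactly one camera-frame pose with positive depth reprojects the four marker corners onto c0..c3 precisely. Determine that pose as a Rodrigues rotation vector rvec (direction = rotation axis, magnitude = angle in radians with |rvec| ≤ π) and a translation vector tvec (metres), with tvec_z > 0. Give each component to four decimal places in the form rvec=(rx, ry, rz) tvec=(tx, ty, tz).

Intrinsics K: fx=406.2, fy=772.9, cx=311.4, cy=242.0
Marker side s = 0.181 m; corners in marker frame (Z=0):
  M0 = (-0.0905, +0.0905, 0)
  M1 = (+0.0905, +0.0905, 0)
  M2 = (+0.0905, -0.0905, 0)
  M3 = (-0.0905, -0.0905, 0)
Detected image corners:
  c0 = (117.530624, 419.518191) px
  c1 = (222.498450, 355.900692) px
  c2 = (189.252310, 202.894775) px
  c3 = (88.495941, 240.525779) px
Planar DLT: solve 8×8 A·h = b for H (H[2,2]=1):
  H  [+680.36253 +103.80936 +157.20621]
  H  [-54.76608 +776.24727 +299.68468]
  H  [+0.72864 -0.44679 +1.00000]
B = K⁻¹H; ‖b₁‖=1.366224, ‖b₂‖=1.366224; λ = 2/(‖b₁‖+‖b₂‖) = 0.731944, sign → tz>0 ⇒ λ=+0.731944
r₁ = λ·B[:,0] = (+0.81711,-0.21885,+0.53332); r₂ = λ·B[:,1] = (+0.43776,+0.83751,-0.32703)
r₃ = r₁×r₂ = (-0.37509,+0.50068,+0.78014); SVD([r₁ r₂ r₃]) → R = UVᵀ:
  R  [+0.81711 +0.43776 -0.37509]
  R  [-0.21885 +0.83751 +0.50068]
  R  [+0.53332 -0.32703 +0.78014]
t = (-0.27785, +0.05463, +0.73194) m
tr R = 2.434761; θ = arccos((tr R − 1)/2) = 0.770761 rad = 44.161°
axis k = ((R−Rᵀ)₃₂, (R−Rᵀ)₁₃, (R−Rᵀ)₂₁) / (2 sinθ) = (-0.594038, -0.651958, -0.471242)
rvec = θ·k = (-0.457861, -0.502504, -0.363215)

rvec=(-0.4579, -0.5025, -0.3632) tvec=(-0.2778, 0.0546, 0.7319)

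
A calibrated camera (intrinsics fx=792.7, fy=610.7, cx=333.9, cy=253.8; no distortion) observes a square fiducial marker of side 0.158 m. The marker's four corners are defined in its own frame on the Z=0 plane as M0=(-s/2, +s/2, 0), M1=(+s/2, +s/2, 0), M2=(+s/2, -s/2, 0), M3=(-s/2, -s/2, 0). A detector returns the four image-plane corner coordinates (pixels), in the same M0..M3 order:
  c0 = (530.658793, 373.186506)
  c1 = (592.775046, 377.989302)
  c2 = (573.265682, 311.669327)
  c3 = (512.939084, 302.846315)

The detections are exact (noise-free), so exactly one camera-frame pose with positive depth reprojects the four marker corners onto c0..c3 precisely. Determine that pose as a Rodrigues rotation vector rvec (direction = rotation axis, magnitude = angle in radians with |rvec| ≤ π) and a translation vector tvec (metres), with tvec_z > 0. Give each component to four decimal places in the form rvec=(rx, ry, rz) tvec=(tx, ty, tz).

Intrinsics K: fx=792.7, fy=610.7, cx=333.9, cy=253.8
Marker side s = 0.158 m; corners in marker frame (Z=0):
  M0 = (-0.0790, +0.0790, 0)
  M1 = (+0.0790, +0.0790, 0)
  M2 = (+0.0790, -0.0790, 0)
  M3 = (-0.0790, -0.0790, 0)
Detected image corners:
  c0 = (530.658793, 373.186506) px
  c1 = (592.775046, 377.989302) px
  c2 = (573.265682, 311.669327) px
  c3 = (512.939084, 302.846315) px
Planar DLT: solve 8×8 A·h = b for H (H[2,2]=1):
  H  [+609.98323 -51.90599 +553.15816]
  H  [+181.03600 +327.05534 +340.70120]
  H  [+0.40304 -0.30756 +1.00000]
B = K⁻¹H; ‖b₁‖=0.733994, ‖b₂‖=0.733994; λ = 2/(‖b₁‖+‖b₂‖) = 1.362410, sign → tz>0 ⇒ λ=+1.362410
r₁ = λ·B[:,0] = (+0.81708,+0.17567,+0.54911); r₂ = λ·B[:,1] = (+0.08729,+0.90377,-0.41902)
r₃ = r₁×r₂ = (-0.56988,+0.39031,+0.72312); SVD([r₁ r₂ r₃]) → R = UVᵀ:
  R  [+0.81708 +0.08729 -0.56988]
  R  [+0.17567 +0.90377 +0.39031]
  R  [+0.54911 -0.41902 +0.72312]
t = (+0.37684, +0.19387, +1.36241) m
tr R = 2.443969; θ = arccos((tr R − 1)/2) = 0.764130 rad = 43.781°
axis k = ((R−Rᵀ)₃₂, (R−Rᵀ)₁₃, (R−Rᵀ)₂₁) / (2 sinθ) = (-0.584855, -0.808619, +0.063867)
rvec = θ·k = (-0.446905, -0.617890, +0.048803)

rvec=(-0.4469, -0.6179, 0.0488) tvec=(0.3768, 0.1939, 1.3624)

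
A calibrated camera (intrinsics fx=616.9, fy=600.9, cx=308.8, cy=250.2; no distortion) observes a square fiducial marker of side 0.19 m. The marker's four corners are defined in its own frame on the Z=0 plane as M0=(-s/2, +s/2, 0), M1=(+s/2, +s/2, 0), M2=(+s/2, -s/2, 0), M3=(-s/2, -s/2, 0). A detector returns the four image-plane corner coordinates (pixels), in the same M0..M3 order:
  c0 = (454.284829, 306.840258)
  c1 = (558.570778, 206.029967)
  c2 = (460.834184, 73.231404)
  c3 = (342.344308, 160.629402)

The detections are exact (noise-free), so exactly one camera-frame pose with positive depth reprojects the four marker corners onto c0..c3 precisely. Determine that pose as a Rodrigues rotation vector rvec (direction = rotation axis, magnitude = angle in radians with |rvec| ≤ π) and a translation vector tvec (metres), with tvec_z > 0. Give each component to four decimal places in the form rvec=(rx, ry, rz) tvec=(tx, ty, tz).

rvec=(-0.0546, -0.4082, -0.6578) tvec=(0.1587, -0.0715, 0.6575)

Intrinsics K: fx=616.9, fy=600.9, cx=308.8, cy=250.2
Marker side s = 0.19 m; corners in marker frame (Z=0):
  M0 = (-0.0950, +0.0950, 0)
  M1 = (+0.0950, +0.0950, 0)
  M2 = (+0.0950, -0.0950, 0)
  M3 = (-0.0950, -0.0950, 0)
Detected image corners:
  c0 = (454.284829, 306.840258) px
  c1 = (558.570778, 206.029967) px
  c2 = (460.834184, 73.231404) px
  c3 = (342.344308, 160.629402) px
Planar DLT: solve 8×8 A·h = b for H (H[2,2]=1):
  H  [+852.06940 +603.81916 +457.70486]
  H  [-386.20982 +754.52234 +184.85139]
  H  [+0.58642 +0.11920 +1.00000]
B = K⁻¹H; ‖b₁‖=1.521015, ‖b₂‖=1.521015; λ = 2/(‖b₁‖+‖b₂‖) = 0.657456, sign → tz>0 ⇒ λ=+0.657456
r₁ = λ·B[:,0] = (+0.71509,-0.58309,+0.38555); r₂ = λ·B[:,1] = (+0.60428,+0.79290,+0.07837)
r₃ = r₁×r₂ = (-0.35140,+0.17694,+0.91935); SVD([r₁ r₂ r₃]) → R = UVᵀ:
  R  [+0.71509 +0.60428 -0.35140]
  R  [-0.58309 +0.79290 +0.17694]
  R  [+0.38555 +0.07837 +0.91935]
t = (+0.15869, -0.07150, +0.65746) m
tr R = 2.427352; θ = arccos((tr R − 1)/2) = 0.776064 rad = 44.465°
axis k = ((R−Rᵀ)₃₂, (R−Rᵀ)₁₃, (R−Rᵀ)₂₁) / (2 sinθ) = (-0.070356, -0.526032, -0.847550)
rvec = θ·k = (-0.054601, -0.408235, -0.657753)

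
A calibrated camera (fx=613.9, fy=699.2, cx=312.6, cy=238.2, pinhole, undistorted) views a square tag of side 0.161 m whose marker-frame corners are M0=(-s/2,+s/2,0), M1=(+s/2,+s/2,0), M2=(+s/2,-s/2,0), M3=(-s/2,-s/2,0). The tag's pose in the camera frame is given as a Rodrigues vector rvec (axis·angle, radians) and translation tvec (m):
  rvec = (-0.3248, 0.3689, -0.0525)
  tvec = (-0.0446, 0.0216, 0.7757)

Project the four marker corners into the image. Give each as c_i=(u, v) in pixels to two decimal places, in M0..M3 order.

Intrinsics K: fx=613.9, fy=699.2, cx=312.6, cy=238.2
Marker side s = 0.161 m; corners in marker frame (Z=0):
  M0 = (-0.0805, +0.0805, 0)
  M1 = (+0.0805, +0.0805, 0)
  M2 = (+0.0805, -0.0805, 0)
  M3 = (-0.0805, -0.0805, 0)
rvec = (-0.3248, 0.3689, -0.0525), |rvec| = θ = 0.49431 rad = 28.322°
Rodrigues: sinθ=0.47442, 1−cosθ=0.11970; R = I + sinθ·[k]× + (1−cosθ)·[k]×²:
    [+0.93198 -0.00831 +0.36241]
    [-0.10909 +0.94697 +0.30225]
    [-0.34571 -0.32122 +0.88165]
t = (-0.0446, 0.0216, 0.7757) m
M0: Pc = R·M0+t = (-0.12029, +0.10661, +0.77767); u = 613.9·(-0.12029)/0.77767 + 312.6 = 217.6393, v = 699.2·(+0.10661)/0.77767 + 238.2 = 334.0547
M1: Pc = R·M1+t = (+0.02976, +0.08905, +0.72201); u = 613.9·(+0.02976)/0.72201 + 312.6 = 337.8999, v = 699.2·(+0.08905)/0.72201 + 238.2 = 324.4358
M2: Pc = R·M2+t = (+0.03109, -0.06341, +0.77373); u = 613.9·(+0.03109)/0.77373 + 312.6 = 337.2705, v = 699.2·(-0.06341)/0.77373 + 238.2 = 180.8957
M3: Pc = R·M3+t = (-0.11896, -0.04585, +0.82939); u = 613.9·(-0.11896)/0.82939 + 312.6 = 224.5511, v = 699.2·(-0.04585)/0.82939 + 238.2 = 199.5476

c0=(217.64, 334.05) c1=(337.90, 324.44) c2=(337.27, 180.90) c3=(224.55, 199.55)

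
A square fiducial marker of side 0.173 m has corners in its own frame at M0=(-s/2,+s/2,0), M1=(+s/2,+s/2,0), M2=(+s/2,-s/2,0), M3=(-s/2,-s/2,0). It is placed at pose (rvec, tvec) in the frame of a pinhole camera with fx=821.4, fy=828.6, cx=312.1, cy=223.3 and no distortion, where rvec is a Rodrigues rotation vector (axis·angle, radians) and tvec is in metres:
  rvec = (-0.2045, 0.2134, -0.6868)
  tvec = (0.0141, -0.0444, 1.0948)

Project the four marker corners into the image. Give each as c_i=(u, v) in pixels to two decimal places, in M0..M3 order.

c0=(312.99, 281.97) c1=(413.82, 196.05) c2=(332.17, 99.28) c3=(236.89, 183.72)

Intrinsics K: fx=821.4, fy=828.6, cx=312.1, cy=223.3
Marker side s = 0.173 m; corners in marker frame (Z=0):
  M0 = (-0.0865, +0.0865, 0)
  M1 = (+0.0865, +0.0865, 0)
  M2 = (+0.0865, -0.0865, 0)
  M3 = (-0.0865, -0.0865, 0)
rvec = (-0.2045, 0.2134, -0.6868), |rvec| = θ = 0.74770 rad = 42.840°
Rodrigues: sinθ=0.67995, 1−cosθ=0.26674; R = I + sinθ·[k]× + (1−cosθ)·[k]×²:
    [+0.75321 +0.60375 +0.26108]
    [-0.64539 +0.75498 +0.11604]
    [-0.12705 -0.25590 +0.95832]
t = (0.0141, -0.0444, 1.0948) m
M0: Pc = R·M0+t = (+0.00117, +0.07673, +1.08365); u = 821.4·(+0.00117)/1.08365 + 312.1 = 312.9882, v = 828.6·(+0.07673)/1.08365 + 223.3 = 281.9725
M1: Pc = R·M1+t = (+0.13148, -0.03492, +1.06167); u = 821.4·(+0.13148)/1.06167 + 312.1 = 413.8215, v = 828.6·(-0.03492)/1.06167 + 223.3 = 196.0458
M2: Pc = R·M2+t = (+0.02703, -0.16553, +1.10595); u = 821.4·(+0.02703)/1.10595 + 312.1 = 332.1742, v = 828.6·(-0.16553)/1.10595 + 223.3 = 99.2791
M3: Pc = R·M3+t = (-0.10328, -0.05388, +1.12793); u = 821.4·(-0.10328)/1.12793 + 312.1 = 236.8896, v = 828.6·(-0.05388)/1.12793 + 223.3 = 183.7189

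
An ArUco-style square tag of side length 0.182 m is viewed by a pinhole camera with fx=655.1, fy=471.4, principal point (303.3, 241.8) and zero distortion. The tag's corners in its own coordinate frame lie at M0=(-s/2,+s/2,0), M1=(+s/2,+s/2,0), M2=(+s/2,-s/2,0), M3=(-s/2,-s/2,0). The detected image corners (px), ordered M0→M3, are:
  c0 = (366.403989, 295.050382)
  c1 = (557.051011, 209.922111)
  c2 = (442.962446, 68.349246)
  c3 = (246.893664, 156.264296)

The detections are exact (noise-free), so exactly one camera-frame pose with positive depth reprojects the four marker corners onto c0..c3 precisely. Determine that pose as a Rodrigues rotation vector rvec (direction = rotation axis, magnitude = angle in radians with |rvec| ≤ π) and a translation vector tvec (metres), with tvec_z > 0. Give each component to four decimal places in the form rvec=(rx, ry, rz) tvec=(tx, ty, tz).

Intrinsics K: fx=655.1, fy=471.4, cx=303.3, cy=241.8
Marker side s = 0.182 m; corners in marker frame (Z=0):
  M0 = (-0.0910, +0.0910, 0)
  M1 = (+0.0910, +0.0910, 0)
  M2 = (+0.0910, -0.0910, 0)
  M3 = (-0.0910, -0.0910, 0)
Detected image corners:
  c0 = (366.403989, 295.050382) px
  c1 = (557.051011, 209.922111) px
  c2 = (442.962446, 68.349246) px
  c3 = (246.893664, 156.264296) px
Planar DLT: solve 8×8 A·h = b for H (H[2,2]=1):
  H  [+1058.03504 +706.41738 +404.08900]
  H  [-477.16052 +799.44553 +183.45939]
  H  [-0.01030 +0.16029 +1.00000]
B = K⁻¹H; ‖b₁‖=1.907333, ‖b₂‖=1.907333; λ = 2/(‖b₁‖+‖b₂‖) = 0.524292, sign → tz>0 ⇒ λ=+0.524292
r₁ = λ·B[:,0] = (+0.84927,-0.52793,-0.00540); r₂ = λ·B[:,1] = (+0.52646,+0.84604,+0.08404)
r₃ = r₁×r₂ = (-0.03980,-0.07421,+0.99645); SVD([r₁ r₂ r₃]) → R = UVᵀ:
  R  [+0.84927 +0.52646 -0.03980]
  R  [-0.52793 +0.84604 -0.07421]
  R  [-0.00540 +0.08404 +0.99645]
t = (+0.08066, -0.06489, +0.52429) m
tr R = 2.691758; θ = arccos((tr R − 1)/2) = 0.562585 rad = 32.234°
axis k = ((R−Rᵀ)₃₂, (R−Rᵀ)₁₃, (R−Rᵀ)₂₁) / (2 sinθ) = (+0.148348, -0.032246, -0.988409)
rvec = θ·k = (+0.083458, -0.018141, -0.556064)

rvec=(0.0835, -0.0181, -0.5561) tvec=(0.0807, -0.0649, 0.5243)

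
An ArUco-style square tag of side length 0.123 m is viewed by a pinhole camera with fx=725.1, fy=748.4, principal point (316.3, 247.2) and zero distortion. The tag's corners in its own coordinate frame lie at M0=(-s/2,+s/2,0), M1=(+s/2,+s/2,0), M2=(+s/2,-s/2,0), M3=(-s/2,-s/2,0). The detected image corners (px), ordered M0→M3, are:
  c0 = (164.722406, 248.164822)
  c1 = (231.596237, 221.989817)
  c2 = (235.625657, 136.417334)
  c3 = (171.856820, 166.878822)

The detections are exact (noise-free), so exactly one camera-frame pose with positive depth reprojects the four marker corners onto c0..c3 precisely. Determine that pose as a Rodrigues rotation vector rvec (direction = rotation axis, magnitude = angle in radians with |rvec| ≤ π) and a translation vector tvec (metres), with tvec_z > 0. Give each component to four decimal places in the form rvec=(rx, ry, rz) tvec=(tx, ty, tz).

Intrinsics K: fx=725.1, fy=748.4, cx=316.3, cy=247.2
Marker side s = 0.123 m; corners in marker frame (Z=0):
  M0 = (-0.0615, +0.0615, 0)
  M1 = (+0.0615, +0.0615, 0)
  M2 = (+0.0615, -0.0615, 0)
  M3 = (-0.0615, -0.0615, 0)
Detected image corners:
  c0 = (164.722406, 248.164822) px
  c1 = (231.596237, 221.989817) px
  c2 = (235.625657, 136.417334) px
  c3 = (171.856820, 166.878822) px
Planar DLT: solve 8×8 A·h = b for H (H[2,2]=1):
  H  [+417.13646 -133.18573 +199.88946]
  H  [-340.00022 +593.61404 +192.73958]
  H  [-0.56528 -0.43476 +1.00000]
B = K⁻¹H; ‖b₁‖=1.032769, ‖b₂‖=1.032769; λ = 2/(‖b₁‖+‖b₂‖) = 0.968270, sign → tz>0 ⇒ λ=+0.968270
r₁ = λ·B[:,0] = (+0.79579,-0.25910,-0.54735); r₂ = λ·B[:,1] = (+0.00578,+0.90706,-0.42097)
r₃ = r₁×r₂ = (+0.60555,+0.33184,+0.72332); SVD([r₁ r₂ r₃]) → R = UVᵀ:
  R  [+0.79579 +0.00578 +0.60555]
  R  [-0.25910 +0.90706 +0.33184]
  R  [-0.54735 -0.42097 +0.72332]
t = (-0.15545, -0.07046, +0.96827) m
tr R = 2.426171; θ = arccos((tr R − 1)/2) = 0.776907 rad = 44.513°
axis k = ((R−Rᵀ)₃₂, (R−Rᵀ)₁₃, (R−Rᵀ)₂₁) / (2 sinθ) = (-0.536891, +0.822230, -0.188908)
rvec = θ·k = (-0.417114, +0.638796, -0.146764)

rvec=(-0.4171, 0.6388, -0.1468) tvec=(-0.1555, -0.0705, 0.9683)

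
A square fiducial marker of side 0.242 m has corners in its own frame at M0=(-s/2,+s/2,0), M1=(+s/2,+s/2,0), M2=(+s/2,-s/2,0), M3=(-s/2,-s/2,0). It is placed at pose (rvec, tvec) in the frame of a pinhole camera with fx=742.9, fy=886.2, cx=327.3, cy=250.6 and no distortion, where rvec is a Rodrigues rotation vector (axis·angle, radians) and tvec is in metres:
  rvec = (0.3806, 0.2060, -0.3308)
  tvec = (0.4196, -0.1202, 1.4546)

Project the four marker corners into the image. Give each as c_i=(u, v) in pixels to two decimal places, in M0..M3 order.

Intrinsics K: fx=742.9, fy=886.2, cx=327.3, cy=250.6
Marker side s = 0.242 m; corners in marker frame (Z=0):
  M0 = (-0.1210, +0.1210, 0)
  M1 = (+0.1210, +0.1210, 0)
  M2 = (+0.1210, -0.1210, 0)
  M3 = (-0.1210, -0.1210, 0)
rvec = (0.3806, 0.2060, -0.3308), |rvec| = θ = 0.54472 rad = 31.210°
Rodrigues: sinθ=0.51818, 1−cosθ=0.14473; R = I + sinθ·[k]× + (1−cosθ)·[k]×²:
    [+0.92593 +0.35292 +0.13455]
    [-0.27644 +0.87597 -0.39529]
    [-0.25737 +0.32882 +0.90865]
t = (0.4196, -0.1202, 1.4546) m
M0: Pc = R·M0+t = (+0.35027, +0.01924, +1.52553); u = 742.9·(+0.35027)/1.52553 + 327.3 = 497.8724, v = 886.2·(+0.01924)/1.52553 + 250.6 = 261.7777
M1: Pc = R·M1+t = (+0.57434, -0.04766, +1.46324); u = 742.9·(+0.57434)/1.46324 + 327.3 = 618.8971, v = 886.2·(-0.04766)/1.46324 + 250.6 = 221.7371
M2: Pc = R·M2+t = (+0.48893, -0.25964, +1.38367); u = 742.9·(+0.48893)/1.38367 + 327.3 = 589.8108, v = 886.2·(-0.25964)/1.38367 + 250.6 = 84.3073
M3: Pc = R·M3+t = (+0.26486, -0.19274, +1.44596); u = 742.9·(+0.26486)/1.44596 + 327.3 = 463.3788, v = 886.2·(-0.19274)/1.44596 + 250.6 = 132.4711

c0=(497.87, 261.78) c1=(618.90, 221.74) c2=(589.81, 84.31) c3=(463.38, 132.47)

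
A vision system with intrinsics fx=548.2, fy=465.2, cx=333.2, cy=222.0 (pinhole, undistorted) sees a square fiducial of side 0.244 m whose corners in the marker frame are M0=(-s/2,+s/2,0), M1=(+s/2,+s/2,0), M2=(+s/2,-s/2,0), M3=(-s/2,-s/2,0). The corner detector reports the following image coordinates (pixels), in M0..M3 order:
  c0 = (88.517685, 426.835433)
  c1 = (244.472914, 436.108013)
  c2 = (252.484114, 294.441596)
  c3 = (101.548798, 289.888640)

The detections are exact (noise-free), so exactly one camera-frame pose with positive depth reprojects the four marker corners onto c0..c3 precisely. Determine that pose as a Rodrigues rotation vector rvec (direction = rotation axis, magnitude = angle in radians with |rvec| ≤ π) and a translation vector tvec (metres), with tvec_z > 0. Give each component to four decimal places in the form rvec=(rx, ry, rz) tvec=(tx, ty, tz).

Intrinsics K: fx=548.2, fy=465.2, cx=333.2, cy=222.0
Marker side s = 0.244 m; corners in marker frame (Z=0):
  M0 = (-0.1220, +0.1220, 0)
  M1 = (+0.1220, +0.1220, 0)
  M2 = (+0.1220, -0.1220, 0)
  M3 = (-0.1220, -0.1220, 0)
Detected image corners:
  c0 = (88.517685, 426.835433) px
  c1 = (244.472914, 436.108013) px
  c2 = (252.484114, 294.441596) px
  c3 = (101.548798, 289.888640) px
Planar DLT: solve 8×8 A·h = b for H (H[2,2]=1):
  H  [+606.06589 -67.86483 +170.61454]
  H  [-19.50687 +518.99341 +360.54676]
  H  [-0.13175 -0.14311 +1.00000]
B = K⁻¹H; ‖b₁‖=1.193115, ‖b₂‖=1.193115; λ = 2/(‖b₁‖+‖b₂‖) = 0.838142, sign → tz>0 ⇒ λ=+0.838142
r₁ = λ·B[:,0] = (+0.99373,+0.01755,-0.11042); r₂ = λ·B[:,1] = (-0.03085,+0.99230,-0.11995)
r₃ = r₁×r₂ = (+0.10747,+0.12260,+0.98662); SVD([r₁ r₂ r₃]) → R = UVᵀ:
  R  [+0.99373 -0.03085 +0.10747]
  R  [+0.01755 +0.99230 +0.12260]
  R  [-0.11042 -0.11995 +0.98662]
t = (-0.24858, +0.24962, +0.83814) m
tr R = 2.972651; θ = arccos((tr R − 1)/2) = 0.165566 rad = 9.486°
axis k = ((R−Rᵀ)₃₂, (R−Rᵀ)₁₃, (R−Rᵀ)₂₁) / (2 sinθ) = (-0.735840, +0.661041, +0.146850)
rvec = θ·k = (-0.121830, +0.109446, +0.024313)

rvec=(-0.1218, 0.1094, 0.0243) tvec=(-0.2486, 0.2496, 0.8381)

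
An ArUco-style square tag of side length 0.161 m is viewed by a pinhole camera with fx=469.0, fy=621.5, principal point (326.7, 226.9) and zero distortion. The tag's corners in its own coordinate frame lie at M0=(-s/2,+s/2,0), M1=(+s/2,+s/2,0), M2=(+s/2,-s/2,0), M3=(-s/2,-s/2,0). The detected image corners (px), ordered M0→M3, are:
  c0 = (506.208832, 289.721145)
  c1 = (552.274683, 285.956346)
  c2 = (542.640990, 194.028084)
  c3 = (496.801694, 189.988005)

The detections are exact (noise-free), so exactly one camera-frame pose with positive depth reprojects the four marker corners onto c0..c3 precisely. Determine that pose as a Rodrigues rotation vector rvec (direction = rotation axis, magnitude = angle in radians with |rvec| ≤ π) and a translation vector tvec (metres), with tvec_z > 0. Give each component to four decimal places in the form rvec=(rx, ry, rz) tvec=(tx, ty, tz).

rvec=(-0.1572, -0.5517, -0.0310) tvec=(0.4388, 0.0208, 1.0359)

Intrinsics K: fx=469.0, fy=621.5, cx=326.7, cy=226.9
Marker side s = 0.161 m; corners in marker frame (Z=0):
  M0 = (-0.0805, +0.0805, 0)
  M1 = (+0.0805, +0.0805, 0)
  M2 = (+0.0805, -0.0805, 0)
  M3 = (-0.0805, -0.0805, 0)
Detected image corners:
  c0 = (506.208832, 289.721145) px
  c1 = (552.274683, 285.956346) px
  c2 = (542.640990, 194.028084) px
  c3 = (496.801694, 189.988005) px
Planar DLT: solve 8×8 A·h = b for H (H[2,2]=1):
  H  [+550.83152 -11.88854 +525.36564]
  H  [+122.53503 +561.73248 +239.40368]
  H  [+0.50606 -0.13547 +1.00000]
B = K⁻¹H; ‖b₁‖=0.965338, ‖b₂‖=0.965338; λ = 2/(‖b₁‖+‖b₂‖) = 1.035907, sign → tz>0 ⇒ λ=+1.035907
r₁ = λ·B[:,0] = (+0.85148,+0.01285,+0.52423); r₂ = λ·B[:,1] = (+0.07149,+0.98752,-0.14033)
r₃ = r₁×r₂ = (-0.51949,+0.15697,+0.83993); SVD([r₁ r₂ r₃]) → R = UVᵀ:
  R  [+0.85148 +0.07149 -0.51949]
  R  [+0.01285 +0.98752 +0.15697]
  R  [+0.52423 -0.14033 +0.83993]
t = (+0.43880, +0.02084, +1.03591) m
tr R = 2.678932; θ = arccos((tr R − 1)/2) = 0.574496 rad = 32.916°
axis k = ((R−Rᵀ)₃₂, (R−Rᵀ)₁₃, (R−Rᵀ)₂₁) / (2 sinθ) = (-0.273550, -0.960343, -0.053959)
rvec = θ·k = (-0.157154, -0.551714, -0.030999)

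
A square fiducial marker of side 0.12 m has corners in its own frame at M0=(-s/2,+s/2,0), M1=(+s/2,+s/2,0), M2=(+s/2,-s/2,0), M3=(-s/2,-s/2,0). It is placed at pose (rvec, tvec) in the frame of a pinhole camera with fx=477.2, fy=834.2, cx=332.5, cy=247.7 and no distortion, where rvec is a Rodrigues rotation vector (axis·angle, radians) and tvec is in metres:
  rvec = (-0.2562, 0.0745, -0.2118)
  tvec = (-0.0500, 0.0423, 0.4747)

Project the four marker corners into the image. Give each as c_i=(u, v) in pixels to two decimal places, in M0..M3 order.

c0=(232.70, 450.05) c1=(353.83, 404.87) c2=(329.18, 200.73) c3=(215.96, 245.35)

Intrinsics K: fx=477.2, fy=834.2, cx=332.5, cy=247.7
Marker side s = 0.12 m; corners in marker frame (Z=0):
  M0 = (-0.0600, +0.0600, 0)
  M1 = (+0.0600, +0.0600, 0)
  M2 = (+0.0600, -0.0600, 0)
  M3 = (-0.0600, -0.0600, 0)
rvec = (-0.2562, 0.0745, -0.2118), |rvec| = θ = 0.34066 rad = 19.518°
Rodrigues: sinθ=0.33411, 1−cosθ=0.05747; R = I + sinθ·[k]× + (1−cosθ)·[k]×²:
    [+0.97504 +0.19828 +0.09994]
    [-0.21718 +0.94528 +0.24346]
    [-0.04620 -0.25909 +0.96475]
t = (-0.0500, 0.0423, 0.4747) m
M0: Pc = R·M0+t = (-0.09661, +0.11205, +0.46193); u = 477.2·(-0.09661)/0.46193 + 332.5 = 232.7000, v = 834.2·(+0.11205)/0.46193 + 247.7 = 450.0486
M1: Pc = R·M1+t = (+0.02040, +0.08599, +0.45638); u = 477.2·(+0.02040)/0.45638 + 332.5 = 353.8293, v = 834.2·(+0.08599)/0.45638 + 247.7 = 404.8701
M2: Pc = R·M2+t = (-0.00339, -0.02745, +0.48747); u = 477.2·(-0.00339)/0.48747 + 332.5 = 329.1773, v = 834.2·(-0.02745)/0.48747 + 247.7 = 200.7294
M3: Pc = R·M3+t = (-0.12040, -0.00139, +0.49302); u = 477.2·(-0.12040)/0.49302 + 332.5 = 215.9638, v = 834.2·(-0.00139)/0.49302 + 247.7 = 245.3544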